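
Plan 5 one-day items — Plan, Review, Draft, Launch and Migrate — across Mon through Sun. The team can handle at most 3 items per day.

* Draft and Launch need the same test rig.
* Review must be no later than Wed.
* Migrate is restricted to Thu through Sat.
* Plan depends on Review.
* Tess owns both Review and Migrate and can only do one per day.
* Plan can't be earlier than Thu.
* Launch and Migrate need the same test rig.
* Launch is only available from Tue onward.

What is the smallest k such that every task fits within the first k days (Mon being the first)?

The precedence chain requires at least 2 distinct days.
With at most 3 per day and 5 tasks, at least 2 days are needed.
Plan can't be placed before Thu — that is day 4 counting from Mon — so the schedule must run through at least 4 days.
4 works (last occupied day: Thu): for example Review -> Mon, Draft -> Mon, Migrate -> Thu, Plan -> Thu, Launch -> Tue.

4 days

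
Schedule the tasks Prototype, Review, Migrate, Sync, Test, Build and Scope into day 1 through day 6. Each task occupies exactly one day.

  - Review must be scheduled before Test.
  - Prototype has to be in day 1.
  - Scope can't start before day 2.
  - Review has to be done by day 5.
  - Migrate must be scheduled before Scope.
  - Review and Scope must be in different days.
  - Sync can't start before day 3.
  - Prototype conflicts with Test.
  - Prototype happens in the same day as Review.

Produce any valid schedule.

Review=day 1, Test=day 2, Sync=day 3, Migrate=day 1, Prototype=day 1, Build=day 1, Scope=day 2

Checking: Review(day 1) before Test(day 2); Migrate(day 1) before Scope(day 2); Review(day 1) != Scope(day 2); Prototype(day 1) != Test(day 2); Prototype = Review = day 1; Prototype=day 1 in [day 1,day 1]; Review=day 1 in [day 1,day 5]; Sync=day 3 in [day 3,day 6]; Scope=day 2 in [day 2,day 6].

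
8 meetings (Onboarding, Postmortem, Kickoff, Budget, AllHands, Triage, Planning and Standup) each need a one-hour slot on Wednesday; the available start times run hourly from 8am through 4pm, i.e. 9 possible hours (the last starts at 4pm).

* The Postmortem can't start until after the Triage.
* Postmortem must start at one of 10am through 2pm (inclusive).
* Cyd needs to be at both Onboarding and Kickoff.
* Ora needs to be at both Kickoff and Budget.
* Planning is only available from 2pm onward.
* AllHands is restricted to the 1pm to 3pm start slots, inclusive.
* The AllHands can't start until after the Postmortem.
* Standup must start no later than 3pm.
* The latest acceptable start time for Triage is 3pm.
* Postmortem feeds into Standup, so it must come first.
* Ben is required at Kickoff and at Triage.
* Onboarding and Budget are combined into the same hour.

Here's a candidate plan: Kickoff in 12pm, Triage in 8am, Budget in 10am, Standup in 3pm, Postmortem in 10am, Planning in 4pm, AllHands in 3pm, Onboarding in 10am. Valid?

Standup must start no later than 3pm — holds.
The AllHands can't start until after the Postmortem — holds.
Postmortem feeds into Standup, so it must come first — holds.
The latest acceptable start time for Triage is 3pm — holds.
Ben is required at Kickoff and at Triage — holds.
AllHands is restricted to the 1pm to 3pm start slots, inclusive — holds.
Planning is only available from 2pm onward — holds.
The Postmortem can't start until after the Triage — holds.
Postmortem must start at one of 10am through 2pm (inclusive) — holds.
Onboarding and Budget are combined into the same hour — holds.
Ora needs to be at both Kickoff and Budget — holds.
Cyd needs to be at both Onboarding and Kickoff — holds.

Yes, all constraints hold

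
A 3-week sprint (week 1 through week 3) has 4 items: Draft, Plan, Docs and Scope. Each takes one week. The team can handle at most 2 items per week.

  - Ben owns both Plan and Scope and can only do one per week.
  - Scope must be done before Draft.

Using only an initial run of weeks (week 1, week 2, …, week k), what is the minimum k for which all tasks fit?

The precedence chain requires at least 2 distinct weeks.
With at most 2 per week and 4 tasks, at least 2 weeks are needed.
2 works (last occupied week: week 2): for example Docs in week 1, Plan in week 2, Draft in week 2, Scope in week 1.

2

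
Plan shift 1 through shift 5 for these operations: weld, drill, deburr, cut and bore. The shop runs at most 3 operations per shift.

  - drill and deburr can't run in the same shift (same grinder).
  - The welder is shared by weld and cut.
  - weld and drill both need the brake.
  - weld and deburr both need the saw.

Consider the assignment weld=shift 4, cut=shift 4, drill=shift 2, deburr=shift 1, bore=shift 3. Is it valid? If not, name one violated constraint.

weld and drill both need the brake — holds.
The shop runs at most 3 operations per shift — holds.
weld and deburr both need the saw — holds.
drill and deburr can't run in the same shift (same grinder) — holds.
The welder is shared by weld and cut — violated.

No — it violates: The welder is shared by weld and cut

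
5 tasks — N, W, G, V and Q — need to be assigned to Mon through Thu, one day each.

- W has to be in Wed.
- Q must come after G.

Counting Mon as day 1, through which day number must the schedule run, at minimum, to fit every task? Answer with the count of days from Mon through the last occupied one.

3

The precedence chain requires at least 2 distinct days.
W can't be placed before Wed — that is day 3 counting from Mon — so the schedule must run through at least 3 days.
3 works (last occupied day: Wed): for example W=Wed, Q=Tue, N=Mon, G=Mon, V=Mon.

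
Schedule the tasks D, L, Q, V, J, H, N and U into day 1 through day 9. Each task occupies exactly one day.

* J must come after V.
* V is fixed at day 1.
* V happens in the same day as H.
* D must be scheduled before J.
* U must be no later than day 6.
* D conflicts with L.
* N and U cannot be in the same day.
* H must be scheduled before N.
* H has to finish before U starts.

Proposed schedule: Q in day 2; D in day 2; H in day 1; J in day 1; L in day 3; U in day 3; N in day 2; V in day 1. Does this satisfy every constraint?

No. D must be scheduled before J is not satisfied.

H has to finish before U starts — holds.
U must be no later than day 6 — holds.
V happens in the same day as H — holds.
V is fixed at day 1 — holds.
J must come after V — violated.
D must be scheduled before J — violated.
H must be scheduled before N — holds.
N and U cannot be in the same day — holds.
D conflicts with L — holds.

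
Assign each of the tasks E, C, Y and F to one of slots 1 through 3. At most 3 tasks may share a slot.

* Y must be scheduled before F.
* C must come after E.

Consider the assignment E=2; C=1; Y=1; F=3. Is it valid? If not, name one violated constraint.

At most 3 tasks may share a slot — holds.
C must come after E — violated.
Y must be scheduled before F — holds.

No — it violates: C must come after E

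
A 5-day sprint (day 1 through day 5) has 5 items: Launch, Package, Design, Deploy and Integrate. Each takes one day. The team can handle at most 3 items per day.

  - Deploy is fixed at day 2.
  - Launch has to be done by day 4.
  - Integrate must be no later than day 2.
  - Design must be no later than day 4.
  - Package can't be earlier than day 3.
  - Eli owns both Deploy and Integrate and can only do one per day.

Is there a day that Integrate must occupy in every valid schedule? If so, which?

day 1

Integrate's window is day 1–day 2.
Deploy is fixed at day 2, and Integrate can't share a day with Deploy.
So Integrate must be day 1.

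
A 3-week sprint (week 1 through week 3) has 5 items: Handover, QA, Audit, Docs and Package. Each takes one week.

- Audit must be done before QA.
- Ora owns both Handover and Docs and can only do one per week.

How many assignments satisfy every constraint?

Splitting on Handover: it can be week 1 (18), week 2 (18), week 3 (18). Listing each branch's schedules as (QA, Audit, Docs, Package) by week number:
Handover=week 1: (2,1,2,1) (2,1,2,2) (2,1,2,3) (2,1,3,1) (2,1,3,2) (2,1,3,3) (3,1,2,1) (3,1,2,2) (3,1,2,3) (3,1,3,1) (3,1,3,2) (3,1,3,3) (3,2,2,1) (3,2,2,2) (3,2,2,3) (3,2,3,1) (3,2,3,2) (3,2,3,3) — 18.
Handover=week 2: (2,1,1,1) (2,1,1,2) (2,1,1,3) (2,1,3,1) (2,1,3,2) (2,1,3,3) (3,1,1,1) (3,1,1,2) (3,1,1,3) (3,1,3,1) (3,1,3,2) (3,1,3,3) (3,2,1,1) (3,2,1,2) (3,2,1,3) (3,2,3,1) (3,2,3,2) (3,2,3,3) — 18.
Handover=week 3: (2,1,1,1) (2,1,1,2) (2,1,1,3) (2,1,2,1) (2,1,2,2) (2,1,2,3) (3,1,1,1) (3,1,1,2) (3,1,1,3) (3,1,2,1) (3,1,2,2) (3,1,2,3) (3,2,1,1) (3,2,1,2) (3,2,1,3) (3,2,2,1) (3,2,2,2) (3,2,2,3) — 18.
Summing: 18 + 18 + 18 = 54.

54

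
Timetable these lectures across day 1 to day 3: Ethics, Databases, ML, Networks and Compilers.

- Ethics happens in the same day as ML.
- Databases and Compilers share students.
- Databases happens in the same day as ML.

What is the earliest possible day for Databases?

day 1

Databases at day 1 is achievable: ML=day 1; Databases=day 1; Networks=day 1; Compilers=day 2; Ethics=day 1.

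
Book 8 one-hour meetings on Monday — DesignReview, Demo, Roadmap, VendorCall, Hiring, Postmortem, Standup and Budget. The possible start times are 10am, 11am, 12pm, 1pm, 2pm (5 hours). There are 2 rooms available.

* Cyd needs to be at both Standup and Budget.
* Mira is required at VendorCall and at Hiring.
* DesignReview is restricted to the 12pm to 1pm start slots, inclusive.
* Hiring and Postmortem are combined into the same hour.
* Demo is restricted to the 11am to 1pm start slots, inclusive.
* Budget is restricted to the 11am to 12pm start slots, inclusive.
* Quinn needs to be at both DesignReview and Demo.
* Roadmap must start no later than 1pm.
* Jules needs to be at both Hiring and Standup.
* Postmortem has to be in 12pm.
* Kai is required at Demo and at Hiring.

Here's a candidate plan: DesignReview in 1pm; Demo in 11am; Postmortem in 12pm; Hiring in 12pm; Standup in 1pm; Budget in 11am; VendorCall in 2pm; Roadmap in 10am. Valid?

Kai is required at Demo and at Hiring — holds.
Mira is required at VendorCall and at Hiring — holds.
Quinn needs to be at both DesignReview and Demo — holds.
Hiring and Postmortem are combined into the same hour — holds.
There are 2 rooms available — holds.
Demo is restricted to the 11am to 1pm start slots, inclusive — holds.
Jules needs to be at both Hiring and Standup — holds.
Cyd needs to be at both Standup and Budget — holds.
DesignReview is restricted to the 12pm to 1pm start slots, inclusive — holds.
Budget is restricted to the 11am to 12pm start slots, inclusive — holds.
Postmortem has to be in 12pm — holds.
Roadmap must start no later than 1pm — holds.

Yes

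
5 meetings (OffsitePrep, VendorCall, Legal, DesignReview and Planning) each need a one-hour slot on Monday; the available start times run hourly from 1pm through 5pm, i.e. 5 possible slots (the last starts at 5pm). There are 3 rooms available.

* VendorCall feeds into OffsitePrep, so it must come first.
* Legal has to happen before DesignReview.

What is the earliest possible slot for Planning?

Planning at 1pm is achievable: VendorCall=1pm; Planning=1pm; Legal=1pm; OffsitePrep=2pm; DesignReview=2pm.

1pm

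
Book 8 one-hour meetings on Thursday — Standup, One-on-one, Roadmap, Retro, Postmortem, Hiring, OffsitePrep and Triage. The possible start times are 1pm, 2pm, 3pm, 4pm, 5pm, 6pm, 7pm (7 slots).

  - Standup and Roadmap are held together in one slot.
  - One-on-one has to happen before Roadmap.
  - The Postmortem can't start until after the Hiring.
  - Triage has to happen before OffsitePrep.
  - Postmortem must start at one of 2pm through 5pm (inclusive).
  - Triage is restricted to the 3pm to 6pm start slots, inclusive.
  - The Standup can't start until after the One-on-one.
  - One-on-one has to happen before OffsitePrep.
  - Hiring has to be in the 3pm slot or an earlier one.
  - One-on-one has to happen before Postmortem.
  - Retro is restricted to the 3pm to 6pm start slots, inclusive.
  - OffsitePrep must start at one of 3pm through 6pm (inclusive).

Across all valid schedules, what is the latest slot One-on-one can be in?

Downstream work caps One-on-one at 4pm.
One-on-one at 4pm is achievable: Standup in 5pm; Triage in 3pm; Postmortem in 5pm; Hiring in 1pm; One-on-one in 4pm; OffsitePrep in 5pm; Roadmap in 5pm; Retro in 3pm.

4pm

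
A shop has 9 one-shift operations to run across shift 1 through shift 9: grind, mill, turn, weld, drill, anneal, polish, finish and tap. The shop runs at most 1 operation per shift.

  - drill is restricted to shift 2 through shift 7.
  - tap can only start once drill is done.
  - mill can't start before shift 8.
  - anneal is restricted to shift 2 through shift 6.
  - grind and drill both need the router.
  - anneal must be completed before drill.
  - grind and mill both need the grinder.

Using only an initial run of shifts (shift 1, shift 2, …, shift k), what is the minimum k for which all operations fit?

9 shifts

The precedence chain requires at least 3 distinct shifts.
With at most 1 per shift and 9 operations, at least 9 shifts are needed.
mill can't be placed before shift 8, so the schedule must run through at least shift 8.
9 works (last occupied shift: shift 9): for example grind -> shift 1; turn -> shift 5; finish -> shift 9; weld -> shift 6; mill -> shift 8; tap -> shift 4; anneal -> shift 2; polish -> shift 7; drill -> shift 3.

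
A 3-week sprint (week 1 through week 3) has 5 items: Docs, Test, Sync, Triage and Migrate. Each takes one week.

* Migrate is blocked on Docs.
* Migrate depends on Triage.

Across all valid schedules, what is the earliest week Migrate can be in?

week 2

Precedence pushes Migrate to at least week 2.
Migrate at week 2 is achievable: Triage -> week 1; Sync -> week 1; Migrate -> week 2; Test -> week 1; Docs -> week 1.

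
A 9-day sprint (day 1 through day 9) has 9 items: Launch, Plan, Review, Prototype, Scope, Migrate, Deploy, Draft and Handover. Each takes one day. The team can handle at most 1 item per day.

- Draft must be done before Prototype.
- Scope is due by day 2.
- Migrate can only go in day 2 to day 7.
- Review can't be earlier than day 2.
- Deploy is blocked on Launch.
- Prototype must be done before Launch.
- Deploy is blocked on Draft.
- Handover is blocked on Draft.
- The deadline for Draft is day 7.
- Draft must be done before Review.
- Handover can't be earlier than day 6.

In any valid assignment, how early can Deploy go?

day 5

Precedence pushes Deploy to at least day 4.
Deploy at day 5 is achievable: Draft in day 2, Handover in day 6, Plan in day 9, Scope in day 1, Deploy in day 5, Prototype in day 3, Review in day 8, Launch in day 4, Migrate in day 7.
Nothing earlier works — the capacity limit rule out every day before day 5.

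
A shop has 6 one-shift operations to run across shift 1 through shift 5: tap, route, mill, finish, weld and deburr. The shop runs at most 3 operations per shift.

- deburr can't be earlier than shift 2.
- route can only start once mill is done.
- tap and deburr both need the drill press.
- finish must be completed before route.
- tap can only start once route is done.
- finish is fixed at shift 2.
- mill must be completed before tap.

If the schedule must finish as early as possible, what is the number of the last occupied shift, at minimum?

4

The precedence chain requires at least 3 distinct shifts.
With at most 3 per shift and 6 operations, at least 2 shifts are needed.
Propagating the time windows through the other constraints, tap can't land before shift 4, so the schedule must run through at least shift 4.
4 works (last occupied shift: shift 4): for example finish in shift 2, route in shift 3, weld in shift 1, mill in shift 1, tap in shift 4, deburr in shift 2.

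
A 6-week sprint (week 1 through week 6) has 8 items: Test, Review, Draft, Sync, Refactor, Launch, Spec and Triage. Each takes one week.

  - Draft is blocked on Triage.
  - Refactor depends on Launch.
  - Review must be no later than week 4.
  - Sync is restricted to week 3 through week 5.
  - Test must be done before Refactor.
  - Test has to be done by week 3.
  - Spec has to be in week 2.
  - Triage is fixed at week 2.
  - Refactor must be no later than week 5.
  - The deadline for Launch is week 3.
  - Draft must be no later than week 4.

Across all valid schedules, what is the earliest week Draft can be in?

week 3

Precedence pushes Draft to at least week 3; Draft's own window allows nothing later than week 4.
Draft at week 3 is achievable: Spec in week 2, Draft in week 3, Triage in week 2, Launch in week 1, Sync in week 3, Review in week 1, Refactor in week 2, Test in week 1.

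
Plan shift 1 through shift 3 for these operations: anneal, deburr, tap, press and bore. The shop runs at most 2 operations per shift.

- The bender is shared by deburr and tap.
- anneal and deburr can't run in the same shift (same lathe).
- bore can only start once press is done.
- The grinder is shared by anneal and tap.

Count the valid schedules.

18

Splitting on anneal: it can be shift 1 (6), shift 2 (6), shift 3 (6). Listing each branch's schedules as (deburr, tap, press, bore) by shift number:
anneal=shift 1: (2,3,1,2) (2,3,1,3) (2,3,2,3) (3,2,1,2) (3,2,1,3) (3,2,2,3) — 6.
anneal=shift 2: (1,3,1,2) (1,3,1,3) (1,3,2,3) (3,1,1,2) (3,1,1,3) (3,1,2,3) — 6.
anneal=shift 3: (1,2,1,2) (1,2,1,3) (1,2,2,3) (2,1,1,2) (2,1,1,3) (2,1,2,3) — 6.
Summing: 6 + 6 + 6 = 18.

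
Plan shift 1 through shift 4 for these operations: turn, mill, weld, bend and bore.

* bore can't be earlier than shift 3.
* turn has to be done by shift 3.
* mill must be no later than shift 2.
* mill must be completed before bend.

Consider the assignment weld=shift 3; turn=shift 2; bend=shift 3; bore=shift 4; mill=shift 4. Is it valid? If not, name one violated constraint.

Invalid. mill must be no later than shift 2.

mill must be completed before bend — violated.
turn has to be done by shift 3 — holds.
bore can't be earlier than shift 3 — holds.
mill must be no later than shift 2 — violated.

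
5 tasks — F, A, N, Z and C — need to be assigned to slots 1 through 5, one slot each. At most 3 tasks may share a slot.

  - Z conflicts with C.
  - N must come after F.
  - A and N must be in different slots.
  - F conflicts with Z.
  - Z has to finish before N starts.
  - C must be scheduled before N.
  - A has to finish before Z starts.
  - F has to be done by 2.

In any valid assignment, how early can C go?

1

Downstream work caps C at 4.
C at 1 is achievable: N=3; F=1; A=1; C=1; Z=2.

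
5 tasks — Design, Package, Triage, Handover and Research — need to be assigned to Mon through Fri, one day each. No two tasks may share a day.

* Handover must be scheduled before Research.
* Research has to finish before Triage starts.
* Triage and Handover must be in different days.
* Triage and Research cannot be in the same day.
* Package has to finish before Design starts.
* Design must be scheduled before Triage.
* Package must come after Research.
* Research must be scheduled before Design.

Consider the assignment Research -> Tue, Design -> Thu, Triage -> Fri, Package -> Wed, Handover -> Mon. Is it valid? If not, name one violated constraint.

Yes, all constraints hold

Design must be scheduled before Triage — holds.
Package must come after Research — holds.
Triage and Research cannot be in the same day — holds.
Research must be scheduled before Design — holds.
No two tasks may share a day — holds.
Triage and Handover must be in different days — holds.
Package has to finish before Design starts — holds.
Research has to finish before Triage starts — holds.
Handover must be scheduled before Research — holds.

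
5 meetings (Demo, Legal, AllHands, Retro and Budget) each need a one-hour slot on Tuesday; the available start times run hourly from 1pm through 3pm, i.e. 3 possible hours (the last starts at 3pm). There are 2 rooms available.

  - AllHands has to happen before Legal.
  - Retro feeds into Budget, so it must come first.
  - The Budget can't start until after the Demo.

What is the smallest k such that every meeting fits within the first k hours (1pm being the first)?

3 hours

The precedence chain requires at least 2 distinct hours.
With at most 2 per hour and 5 meetings, at least 3 hours are needed.
3 works (last occupied hour: 3pm): for example AllHands in 2pm, Legal in 3pm, Budget in 2pm, Demo in 1pm, Retro in 1pm.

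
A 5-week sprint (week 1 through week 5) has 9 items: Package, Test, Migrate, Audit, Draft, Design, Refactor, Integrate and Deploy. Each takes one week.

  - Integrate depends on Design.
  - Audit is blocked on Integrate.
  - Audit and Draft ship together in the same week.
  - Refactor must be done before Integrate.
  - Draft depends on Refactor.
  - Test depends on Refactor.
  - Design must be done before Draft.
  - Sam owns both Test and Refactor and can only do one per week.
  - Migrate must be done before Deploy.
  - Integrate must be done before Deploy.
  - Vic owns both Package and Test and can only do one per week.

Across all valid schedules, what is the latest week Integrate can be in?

Precedence pushes Integrate to at least week 2; downstream work caps Integrate at week 4.
Integrate at week 4 is achievable: Design -> week 1; Draft -> week 5; Package -> week 1; Integrate -> week 4; Test -> week 2; Migrate -> week 1; Audit -> week 5; Refactor -> week 1; Deploy -> week 5.

week 4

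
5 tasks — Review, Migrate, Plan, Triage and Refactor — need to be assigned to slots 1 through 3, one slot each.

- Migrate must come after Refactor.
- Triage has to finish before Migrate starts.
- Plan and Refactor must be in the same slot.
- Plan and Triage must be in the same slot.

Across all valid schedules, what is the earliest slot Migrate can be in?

2

Precedence pushes Migrate to at least 2.
Migrate at 2 is achievable: Migrate -> 2; Review -> 1; Plan -> 1; Refactor -> 1; Triage -> 1.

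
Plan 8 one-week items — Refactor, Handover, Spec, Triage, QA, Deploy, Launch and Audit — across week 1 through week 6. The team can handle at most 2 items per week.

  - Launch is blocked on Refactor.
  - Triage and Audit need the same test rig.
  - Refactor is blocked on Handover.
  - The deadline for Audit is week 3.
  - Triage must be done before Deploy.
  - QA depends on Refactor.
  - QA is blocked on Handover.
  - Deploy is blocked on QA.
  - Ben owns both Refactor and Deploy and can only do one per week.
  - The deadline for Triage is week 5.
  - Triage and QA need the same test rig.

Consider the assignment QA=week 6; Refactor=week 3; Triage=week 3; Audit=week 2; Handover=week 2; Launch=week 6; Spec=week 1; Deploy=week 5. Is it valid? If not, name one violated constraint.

Invalid. Deploy is blocked on QA.

Launch is blocked on Refactor — holds.
Triage and QA need the same test rig — holds.
Triage must be done before Deploy — holds.
The team can handle at most 2 items per week — holds.
QA is blocked on Handover — holds.
Refactor is blocked on Handover — holds.
Ben owns both Refactor and Deploy and can only do one per week — holds.
QA depends on Refactor — holds.
Deploy is blocked on QA — violated.
Triage and Audit need the same test rig — holds.
The deadline for Triage is week 5 — holds.
The deadline for Audit is week 3 — holds.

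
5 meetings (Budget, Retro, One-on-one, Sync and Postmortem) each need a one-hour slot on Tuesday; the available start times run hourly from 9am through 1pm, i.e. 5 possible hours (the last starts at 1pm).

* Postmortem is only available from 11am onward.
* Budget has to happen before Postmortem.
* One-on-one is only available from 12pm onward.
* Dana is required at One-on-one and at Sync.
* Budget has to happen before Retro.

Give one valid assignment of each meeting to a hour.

Retro=10am; One-on-one=12pm; Sync=9am; Postmortem=11am; Budget=9am

Checking: Budget(9am) before Retro(10am); Budget(9am) before Postmortem(11am); One-on-one(12pm) != Sync(9am); Postmortem=11am in [11am,1pm]; One-on-one=12pm in [12pm,1pm].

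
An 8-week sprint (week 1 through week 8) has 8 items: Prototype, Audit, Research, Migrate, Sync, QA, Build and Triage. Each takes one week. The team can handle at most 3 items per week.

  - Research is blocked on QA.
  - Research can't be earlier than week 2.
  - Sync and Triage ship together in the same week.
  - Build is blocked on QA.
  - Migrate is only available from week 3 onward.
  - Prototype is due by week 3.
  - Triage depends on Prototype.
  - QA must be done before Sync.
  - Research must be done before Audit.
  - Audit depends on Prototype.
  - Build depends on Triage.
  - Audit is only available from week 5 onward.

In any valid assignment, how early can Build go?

week 3

Precedence pushes Build to at least week 3.
Build at week 3 is achievable: Build in week 3; QA in week 1; Migrate in week 3; Triage in week 2; Sync in week 2; Research in week 2; Prototype in week 1; Audit in week 5.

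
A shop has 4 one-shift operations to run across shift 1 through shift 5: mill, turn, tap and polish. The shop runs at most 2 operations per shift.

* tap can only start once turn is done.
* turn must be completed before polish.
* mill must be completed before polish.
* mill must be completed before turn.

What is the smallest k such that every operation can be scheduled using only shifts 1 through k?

The precedence chain requires at least 3 distinct shifts.
With at most 2 per shift and 4 operations, at least 2 shifts are needed.
3 works (last occupied shift: shift 3): for example mill -> shift 1; tap -> shift 3; polish -> shift 3; turn -> shift 2.

3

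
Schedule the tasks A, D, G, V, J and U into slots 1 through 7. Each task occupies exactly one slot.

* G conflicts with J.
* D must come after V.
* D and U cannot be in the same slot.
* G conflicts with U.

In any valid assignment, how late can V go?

Downstream work caps V at 6.
V at 6 is achievable: G=1, U=2, D=7, V=6, J=2, A=1.

6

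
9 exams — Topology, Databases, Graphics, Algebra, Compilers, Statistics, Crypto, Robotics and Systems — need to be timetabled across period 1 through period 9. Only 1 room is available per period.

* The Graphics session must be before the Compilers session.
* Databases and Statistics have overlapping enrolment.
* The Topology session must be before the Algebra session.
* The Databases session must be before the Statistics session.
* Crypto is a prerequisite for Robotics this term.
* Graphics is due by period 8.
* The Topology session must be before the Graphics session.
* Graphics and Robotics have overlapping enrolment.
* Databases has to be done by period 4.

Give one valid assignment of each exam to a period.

Compilers in period 5, Graphics in period 3, Systems in period 9, Crypto in period 7, Databases in period 1, Algebra in period 4, Robotics in period 8, Topology in period 2, Statistics in period 6

Checking: Topology(period 2) before Graphics(period 3); Databases(period 1) before Statistics(period 6); Topology(period 2) before Algebra(period 4); Graphics(period 3) before Compilers(period 5); Crypto(period 7) before Robotics(period 8); Databases(period 1) != Statistics(period 6); Graphics(period 3) != Robotics(period 8); Databases=period 1 in [period 1,period 4]; Graphics=period 3 in [period 1,period 8]; max 1 per period (cap 1).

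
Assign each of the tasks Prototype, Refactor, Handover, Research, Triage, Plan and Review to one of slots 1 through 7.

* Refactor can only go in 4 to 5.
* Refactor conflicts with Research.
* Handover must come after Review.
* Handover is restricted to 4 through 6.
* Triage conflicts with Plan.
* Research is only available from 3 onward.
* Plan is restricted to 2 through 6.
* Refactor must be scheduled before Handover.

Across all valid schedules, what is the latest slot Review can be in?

Downstream work caps Review at 5.
Review at 5 is achievable: Handover -> 6, Plan -> 2, Research -> 3, Triage -> 1, Prototype -> 1, Review -> 5, Refactor -> 4.

5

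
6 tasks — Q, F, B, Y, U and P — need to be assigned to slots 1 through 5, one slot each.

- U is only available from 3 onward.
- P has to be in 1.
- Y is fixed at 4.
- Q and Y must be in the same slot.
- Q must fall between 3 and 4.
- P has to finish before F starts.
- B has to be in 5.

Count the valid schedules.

Splitting on F: it can be 2 (3), 3 (3), 4 (3), 5 (3). Listing each branch's schedules as (Q, B, Y, U, P):
F=2: (4,5,4,3,1) (4,5,4,4,1) (4,5,4,5,1) — 3.
F=3: (4,5,4,3,1) (4,5,4,4,1) (4,5,4,5,1) — 3.
F=4: (4,5,4,3,1) (4,5,4,4,1) (4,5,4,5,1) — 3.
F=5: (4,5,4,3,1) (4,5,4,4,1) (4,5,4,5,1) — 3.
Summing: 3 + 3 + 3 + 3 = 12.

12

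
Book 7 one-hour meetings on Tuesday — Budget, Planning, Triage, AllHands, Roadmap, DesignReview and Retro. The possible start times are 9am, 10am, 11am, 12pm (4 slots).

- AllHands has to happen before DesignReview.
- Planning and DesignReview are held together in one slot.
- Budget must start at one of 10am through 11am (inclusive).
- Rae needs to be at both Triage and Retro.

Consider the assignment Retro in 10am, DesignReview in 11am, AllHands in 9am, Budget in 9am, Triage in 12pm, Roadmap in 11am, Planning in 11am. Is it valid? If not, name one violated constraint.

AllHands has to happen before DesignReview — holds.
Budget must start at one of 10am through 11am (inclusive) — violated.
Rae needs to be at both Triage and Retro — holds.
Planning and DesignReview are held together in one slot — holds.

No. Budget must start at one of 10am through 11am (inclusive) is not satisfied.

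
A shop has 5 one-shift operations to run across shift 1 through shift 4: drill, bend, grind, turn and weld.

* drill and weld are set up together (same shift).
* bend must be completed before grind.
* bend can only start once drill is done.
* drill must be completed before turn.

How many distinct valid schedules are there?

Splitting on drill: it can be shift 1 (9), shift 2 (2). Listing each branch's schedules as (bend, grind, turn, weld) by shift number:
drill=shift 1: (2,3,2,1) (2,3,3,1) (2,3,4,1) (2,4,2,1) (2,4,3,1) (2,4,4,1) (3,4,2,1) (3,4,3,1) (3,4,4,1) — 9.
drill=shift 2: (3,4,3,2) (3,4,4,2) — 2.
Summing: 9 + 2 = 11.

11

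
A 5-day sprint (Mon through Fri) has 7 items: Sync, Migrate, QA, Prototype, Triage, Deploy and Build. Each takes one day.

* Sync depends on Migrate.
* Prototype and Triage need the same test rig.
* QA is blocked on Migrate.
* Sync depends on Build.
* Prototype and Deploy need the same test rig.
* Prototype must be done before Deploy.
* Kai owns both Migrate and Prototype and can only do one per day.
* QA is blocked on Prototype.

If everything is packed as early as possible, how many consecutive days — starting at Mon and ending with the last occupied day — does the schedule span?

The precedence chain requires at least 2 distinct days.
Could 2 days be enough, i.e. nothing placed later than Tue? No: QA must come after Migrate (at Mon or later) → {Tue}; Migrate must come before QA (at Tue or earlier) → {Mon}; Deploy must come after Prototype (at Mon or later) → {Tue}; Prototype must come before Deploy (at Tue or earlier) → {Mon}; Prototype can't share with Migrate (Mon) → nothing is left.
So 2 days is not enough.
3 works (last occupied day: Wed): for example Sync=Tue, Prototype=Tue, QA=Wed, Build=Mon, Triage=Mon, Deploy=Wed, Migrate=Mon.

3 days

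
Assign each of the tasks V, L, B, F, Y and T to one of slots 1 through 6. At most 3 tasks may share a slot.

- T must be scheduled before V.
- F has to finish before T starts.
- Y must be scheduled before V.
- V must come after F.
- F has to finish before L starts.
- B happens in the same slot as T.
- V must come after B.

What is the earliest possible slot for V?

3

Precedence pushes V to at least 3.
V at 3 is achievable: F -> 1; T -> 2; L -> 2; B -> 2; Y -> 1; V -> 3.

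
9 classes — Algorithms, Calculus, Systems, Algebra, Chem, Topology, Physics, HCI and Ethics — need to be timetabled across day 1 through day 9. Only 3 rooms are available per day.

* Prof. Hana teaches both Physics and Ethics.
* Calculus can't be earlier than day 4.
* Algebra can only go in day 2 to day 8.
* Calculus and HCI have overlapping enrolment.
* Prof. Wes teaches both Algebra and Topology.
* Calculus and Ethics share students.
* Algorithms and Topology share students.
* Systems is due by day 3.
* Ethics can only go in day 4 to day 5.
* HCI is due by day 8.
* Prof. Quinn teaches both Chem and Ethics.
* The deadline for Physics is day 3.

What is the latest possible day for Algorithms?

Algorithms at day 9 is achievable: Algorithms -> day 9, Chem -> day 2, Topology -> day 3, Algebra -> day 2, Calculus -> day 5, Ethics -> day 4, Physics -> day 1, HCI -> day 1, Systems -> day 1.

day 9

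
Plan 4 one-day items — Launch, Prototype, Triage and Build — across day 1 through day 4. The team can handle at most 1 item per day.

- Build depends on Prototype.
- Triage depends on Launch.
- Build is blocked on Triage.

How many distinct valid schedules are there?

3

Enumerating: Launch=day 1; Build=day 4; Prototype=day 3; Triage=day 2 | Prototype in day 2; Triage in day 3; Build in day 4; Launch in day 1 | Triage in day 3; Build in day 4; Prototype in day 1; Launch in day 2.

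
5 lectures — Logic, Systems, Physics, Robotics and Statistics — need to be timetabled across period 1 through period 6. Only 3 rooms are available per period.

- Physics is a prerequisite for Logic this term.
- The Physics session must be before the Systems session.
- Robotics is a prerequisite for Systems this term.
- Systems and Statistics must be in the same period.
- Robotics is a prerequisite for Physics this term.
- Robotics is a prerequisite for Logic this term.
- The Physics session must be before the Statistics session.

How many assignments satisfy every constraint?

Splitting on Logic: it can be period 3 (4), period 4 (10), period 5 (16), period 6 (20). Listing each branch's schedules as (Systems, Physics, Robotics, Statistics) by period number:
Logic=period 3: (3,2,1,3) (4,2,1,4) (5,2,1,5) (6,2,1,6) — 4.
Logic=period 4: (3,2,1,3) (4,2,1,4) (4,3,1,4) (4,3,2,4) (5,2,1,5) (5,3,1,5) (5,3,2,5) (6,2,1,6) (6,3,1,6) (6,3,2,6) — 10.
Logic=period 5: (3,2,1,3) (4,2,1,4) (4,3,1,4) (4,3,2,4) (5,2,1,5) (5,3,1,5) (5,3,2,5) (5,4,1,5) (5,4,2,5) (5,4,3,5) (6,2,1,6) (6,3,1,6) (6,3,2,6) (6,4,1,6) (6,4,2,6) (6,4,3,6) — 16.
Logic=period 6: (3,2,1,3) (4,2,1,4) (4,3,1,4) (4,3,2,4) (5,2,1,5) (5,3,1,5) (5,3,2,5) (5,4,1,5) (5,4,2,5) (5,4,3,5) (6,2,1,6) (6,3,1,6) (6,3,2,6) (6,4,1,6) (6,4,2,6) (6,4,3,6) (6,5,1,6) (6,5,2,6) (6,5,3,6) (6,5,4,6) — 20.
Summing: 4 + 10 + 16 + 20 = 50.

50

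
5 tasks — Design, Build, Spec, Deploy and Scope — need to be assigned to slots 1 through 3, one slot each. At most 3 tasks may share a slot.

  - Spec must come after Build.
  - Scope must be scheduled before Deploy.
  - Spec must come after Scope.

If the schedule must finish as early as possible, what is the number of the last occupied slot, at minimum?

The precedence chain requires at least 2 distinct slots.
With at most 3 per slot and 5 tasks, at least 2 slots are needed.
2 works (last occupied slot: 2): for example Design=1; Deploy=2; Build=1; Scope=1; Spec=2.

2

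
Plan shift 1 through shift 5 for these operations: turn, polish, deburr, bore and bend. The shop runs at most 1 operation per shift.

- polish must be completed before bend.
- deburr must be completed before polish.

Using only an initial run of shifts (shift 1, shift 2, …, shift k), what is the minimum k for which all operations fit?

The precedence chain requires at least 3 distinct shifts.
With at most 1 per shift and 5 operations, at least 5 shifts are needed.
5 works (last occupied shift: shift 5): for example polish -> shift 2, turn -> shift 4, bore -> shift 5, bend -> shift 3, deburr -> shift 1.

5 shifts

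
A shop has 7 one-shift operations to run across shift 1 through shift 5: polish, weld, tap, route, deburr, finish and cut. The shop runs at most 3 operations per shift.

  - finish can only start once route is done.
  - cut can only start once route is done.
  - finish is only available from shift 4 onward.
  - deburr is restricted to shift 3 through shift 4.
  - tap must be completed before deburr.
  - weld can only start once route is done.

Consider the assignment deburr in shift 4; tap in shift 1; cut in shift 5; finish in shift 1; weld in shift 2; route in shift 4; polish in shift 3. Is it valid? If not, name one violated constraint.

Invalid. finish can only start once route is done.

cut can only start once route is done — holds.
finish can only start once route is done — violated.
tap must be completed before deburr — holds.
weld can only start once route is done — violated.
deburr is restricted to shift 3 through shift 4 — holds.
finish is only available from shift 4 onward — violated.
The shop runs at most 3 operations per shift — holds.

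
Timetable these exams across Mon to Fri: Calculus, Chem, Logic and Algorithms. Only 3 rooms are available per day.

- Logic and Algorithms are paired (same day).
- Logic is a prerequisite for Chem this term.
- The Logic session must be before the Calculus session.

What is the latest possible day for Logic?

Downstream work caps Logic at Thu.
Logic at Thu is achievable: Chem=Fri, Logic=Thu, Calculus=Fri, Algorithms=Thu.

Thu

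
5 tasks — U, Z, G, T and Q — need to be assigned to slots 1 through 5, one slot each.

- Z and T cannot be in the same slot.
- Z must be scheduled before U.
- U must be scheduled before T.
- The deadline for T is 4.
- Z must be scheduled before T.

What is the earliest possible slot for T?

Precedence pushes T to at least 3; T's own window allows nothing later than 4.
T at 3 is achievable: T=3, Q=1, U=2, G=1, Z=1.

3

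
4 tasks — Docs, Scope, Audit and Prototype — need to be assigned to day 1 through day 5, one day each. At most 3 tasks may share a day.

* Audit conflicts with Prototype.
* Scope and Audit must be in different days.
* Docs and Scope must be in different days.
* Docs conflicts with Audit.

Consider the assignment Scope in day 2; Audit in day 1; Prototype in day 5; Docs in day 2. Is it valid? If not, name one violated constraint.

Audit conflicts with Prototype — holds.
Docs conflicts with Audit — holds.
Scope and Audit must be in different days — holds.
At most 3 tasks may share a day — holds.
Docs and Scope must be in different days — violated.

No. Docs and Scope must be in different days is not satisfied.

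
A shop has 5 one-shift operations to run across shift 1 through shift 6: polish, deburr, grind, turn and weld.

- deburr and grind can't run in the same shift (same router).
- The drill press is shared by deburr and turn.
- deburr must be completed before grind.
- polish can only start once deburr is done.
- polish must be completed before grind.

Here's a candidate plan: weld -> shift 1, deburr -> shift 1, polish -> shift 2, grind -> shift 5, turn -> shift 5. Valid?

deburr must be completed before grind — holds.
deburr and grind can't run in the same shift (same router) — holds.
The drill press is shared by deburr and turn — holds.
polish can only start once deburr is done — holds.
polish must be completed before grind — holds.

Yes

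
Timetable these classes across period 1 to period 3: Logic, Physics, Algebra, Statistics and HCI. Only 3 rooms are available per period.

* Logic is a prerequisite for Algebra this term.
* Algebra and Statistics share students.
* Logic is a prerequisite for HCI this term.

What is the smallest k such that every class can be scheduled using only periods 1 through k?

2

The precedence chain requires at least 2 distinct periods.
With at most 3 per period and 5 classes, at least 2 periods are needed.
2 works (last occupied period: period 2): for example Statistics=period 1, Physics=period 1, HCI=period 2, Logic=period 1, Algebra=period 2.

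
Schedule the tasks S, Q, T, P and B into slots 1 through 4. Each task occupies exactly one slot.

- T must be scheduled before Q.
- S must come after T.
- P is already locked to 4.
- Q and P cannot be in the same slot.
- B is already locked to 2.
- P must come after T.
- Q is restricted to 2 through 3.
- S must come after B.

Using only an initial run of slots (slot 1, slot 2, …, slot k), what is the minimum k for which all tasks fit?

The precedence chain requires at least 2 distinct slots.
P can't be placed before 4, so the schedule must run through at least slot 4.
4 works (last occupied slot: 4): for example T=1, S=3, Q=2, P=4, B=2.

4 slots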